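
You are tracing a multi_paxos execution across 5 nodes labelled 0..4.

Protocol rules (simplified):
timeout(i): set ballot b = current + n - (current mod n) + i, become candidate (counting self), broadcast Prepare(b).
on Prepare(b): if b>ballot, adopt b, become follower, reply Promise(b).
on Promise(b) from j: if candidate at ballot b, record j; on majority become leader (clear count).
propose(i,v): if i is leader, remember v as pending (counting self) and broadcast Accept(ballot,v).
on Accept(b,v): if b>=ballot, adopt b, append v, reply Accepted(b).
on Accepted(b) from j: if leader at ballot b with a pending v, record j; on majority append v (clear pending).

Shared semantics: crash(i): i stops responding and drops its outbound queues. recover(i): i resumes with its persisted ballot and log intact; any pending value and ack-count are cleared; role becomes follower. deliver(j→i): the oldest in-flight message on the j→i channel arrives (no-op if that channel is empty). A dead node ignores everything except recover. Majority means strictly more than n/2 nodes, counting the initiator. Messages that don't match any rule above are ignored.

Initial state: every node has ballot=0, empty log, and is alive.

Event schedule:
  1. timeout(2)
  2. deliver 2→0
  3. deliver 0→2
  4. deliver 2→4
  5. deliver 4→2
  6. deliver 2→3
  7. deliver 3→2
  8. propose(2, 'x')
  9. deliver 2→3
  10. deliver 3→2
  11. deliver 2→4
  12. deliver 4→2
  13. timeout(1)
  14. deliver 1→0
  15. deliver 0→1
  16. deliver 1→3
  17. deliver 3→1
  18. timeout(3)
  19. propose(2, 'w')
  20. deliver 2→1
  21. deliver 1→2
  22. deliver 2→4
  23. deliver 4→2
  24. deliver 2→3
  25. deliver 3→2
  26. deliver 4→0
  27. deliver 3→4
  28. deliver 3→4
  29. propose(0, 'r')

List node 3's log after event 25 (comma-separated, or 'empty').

x

e1 timeout(2): 2[cand,b=7,-]
e2 deliver 2→0: 0[foll,b=7,-]
e3 deliver 0→2: ·
e4 deliver 2→4: 4[foll,b=7,-]
e5 deliver 4→2: 2[lead,b=7,-]
e6 deliver 2→3: 3[foll,b=7,-]
e7 deliver 3→2: ·
e8 propose(2,'x'): ·
e9 deliver 2→3: 3[foll,b=7,x]
e10 deliver 3→2: ·
e11 deliver 2→4: 4[foll,b=7,x]
e12 deliver 4→2: 2[lead,b=7,x]
e13 timeout(1): 1[cand,b=6,-]
e14 deliver 1→0: ·
e15 deliver 0→1: ·
e16 deliver 1→3: ·
e17 deliver 3→1: ·
e18 timeout(3): 3[cand,b=13,x]
e19 propose(2,'w'): ·
e20 deliver 2→1: 1[foll,b=7,-]
e21 deliver 1→2: ·
e22 deliver 2→4: 4[foll,b=7,x,w]
e23 deliver 4→2: ·
e24 deliver 2→3: ·
e25 deliver 3→2: 2[foll,b=13,x]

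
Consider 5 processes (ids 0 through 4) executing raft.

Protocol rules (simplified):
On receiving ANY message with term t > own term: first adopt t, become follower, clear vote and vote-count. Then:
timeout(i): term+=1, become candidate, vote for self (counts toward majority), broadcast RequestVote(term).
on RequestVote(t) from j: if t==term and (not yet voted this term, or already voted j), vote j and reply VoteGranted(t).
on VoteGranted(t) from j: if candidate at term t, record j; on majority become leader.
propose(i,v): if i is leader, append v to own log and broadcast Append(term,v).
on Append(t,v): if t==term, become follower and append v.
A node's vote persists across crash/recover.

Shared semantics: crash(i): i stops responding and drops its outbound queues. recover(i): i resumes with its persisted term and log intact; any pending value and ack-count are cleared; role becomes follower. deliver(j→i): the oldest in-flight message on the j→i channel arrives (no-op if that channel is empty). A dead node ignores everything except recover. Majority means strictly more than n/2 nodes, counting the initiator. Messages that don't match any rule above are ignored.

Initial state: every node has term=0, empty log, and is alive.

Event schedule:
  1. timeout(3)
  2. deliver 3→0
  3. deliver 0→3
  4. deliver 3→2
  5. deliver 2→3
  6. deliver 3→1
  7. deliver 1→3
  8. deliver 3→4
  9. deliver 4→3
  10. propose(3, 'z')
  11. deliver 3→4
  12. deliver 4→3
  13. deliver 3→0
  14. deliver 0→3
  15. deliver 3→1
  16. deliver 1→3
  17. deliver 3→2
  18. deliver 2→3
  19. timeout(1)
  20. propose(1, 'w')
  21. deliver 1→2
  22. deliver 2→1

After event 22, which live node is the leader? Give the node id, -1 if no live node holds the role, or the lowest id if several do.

3

after 1 — timeout(3): n3:cand/t1/[-]
after 2 — deliver 3→0: n0:foll/t1/[-]
after 3 — deliver 0→3: ·
after 4 — deliver 3→2: n2:foll/t1/[-]
after 5 — deliver 2→3: n3:lead/t1/[-]
after 6 — deliver 3→1: n1:foll/t1/[-]
after 7 — deliver 1→3: ·
after 8 — deliver 3→4: n4:foll/t1/[-]
after 9 — deliver 4→3: ·
after 10 — propose(3,'z'): n3:lead/t1/[z]
after 11 — deliver 3→4: n4:foll/t1/[z]
after 12 — deliver 4→3: ·
after 13 — deliver 3→0: n0:foll/t1/[z]
after 14 — deliver 0→3: ·
after 15 — deliver 3→1: n1:foll/t1/[z]
after 16 — deliver 1→3: ·
after 17 — deliver 3→2: n2:foll/t1/[z]
after 18 — deliver 2→3: ·
after 19 — timeout(1): n1:cand/t2/[z]
after 20 — propose(1,'w'): ·
after 21 — deliver 1→2: n2:foll/t2/[z]
after 22 — deliver 2→1: ·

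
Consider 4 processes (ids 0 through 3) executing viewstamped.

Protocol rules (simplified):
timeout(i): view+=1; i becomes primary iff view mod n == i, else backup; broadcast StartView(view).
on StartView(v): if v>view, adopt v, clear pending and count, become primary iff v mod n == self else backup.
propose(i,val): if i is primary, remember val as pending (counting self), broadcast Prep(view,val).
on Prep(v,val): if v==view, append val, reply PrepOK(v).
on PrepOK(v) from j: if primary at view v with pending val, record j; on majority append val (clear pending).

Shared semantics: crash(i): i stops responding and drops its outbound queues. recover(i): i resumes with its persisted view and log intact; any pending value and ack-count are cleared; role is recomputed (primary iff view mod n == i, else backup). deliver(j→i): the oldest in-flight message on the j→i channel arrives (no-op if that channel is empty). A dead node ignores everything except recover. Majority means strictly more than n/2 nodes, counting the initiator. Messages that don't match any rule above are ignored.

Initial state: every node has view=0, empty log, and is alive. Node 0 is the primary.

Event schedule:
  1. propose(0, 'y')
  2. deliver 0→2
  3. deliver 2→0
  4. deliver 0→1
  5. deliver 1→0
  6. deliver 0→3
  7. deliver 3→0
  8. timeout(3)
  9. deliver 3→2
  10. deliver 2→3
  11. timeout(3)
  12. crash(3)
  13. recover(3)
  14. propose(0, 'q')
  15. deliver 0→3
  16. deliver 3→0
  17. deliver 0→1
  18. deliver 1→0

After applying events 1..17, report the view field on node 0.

1. propose(0,'y'):  nop
2. deliver 0→2:  <2:back v0 y>
3. deliver 2→0:  nop
4. deliver 0→1:  <1:back v0 y>
5. deliver 1→0:  <0:prim v0 y>
6. deliver 0→3:  <3:back v0 y>
7. deliver 3→0:  nop
8. timeout(3):  <3:back v1 y>
9. deliver 3→2:  <2:back v1 y>
10. deliver 2→3:  nop
11. timeout(3):  <3:back v2 y>
12. crash(3):  <3:✗back v2 y>
13. recover(3):  <3:back v2 y>
14. propose(0,'q'):  nop
15. deliver 0→3:  nop
16. deliver 3→0:  nop
17. deliver 0→1:  <1:back v0 y,q>

0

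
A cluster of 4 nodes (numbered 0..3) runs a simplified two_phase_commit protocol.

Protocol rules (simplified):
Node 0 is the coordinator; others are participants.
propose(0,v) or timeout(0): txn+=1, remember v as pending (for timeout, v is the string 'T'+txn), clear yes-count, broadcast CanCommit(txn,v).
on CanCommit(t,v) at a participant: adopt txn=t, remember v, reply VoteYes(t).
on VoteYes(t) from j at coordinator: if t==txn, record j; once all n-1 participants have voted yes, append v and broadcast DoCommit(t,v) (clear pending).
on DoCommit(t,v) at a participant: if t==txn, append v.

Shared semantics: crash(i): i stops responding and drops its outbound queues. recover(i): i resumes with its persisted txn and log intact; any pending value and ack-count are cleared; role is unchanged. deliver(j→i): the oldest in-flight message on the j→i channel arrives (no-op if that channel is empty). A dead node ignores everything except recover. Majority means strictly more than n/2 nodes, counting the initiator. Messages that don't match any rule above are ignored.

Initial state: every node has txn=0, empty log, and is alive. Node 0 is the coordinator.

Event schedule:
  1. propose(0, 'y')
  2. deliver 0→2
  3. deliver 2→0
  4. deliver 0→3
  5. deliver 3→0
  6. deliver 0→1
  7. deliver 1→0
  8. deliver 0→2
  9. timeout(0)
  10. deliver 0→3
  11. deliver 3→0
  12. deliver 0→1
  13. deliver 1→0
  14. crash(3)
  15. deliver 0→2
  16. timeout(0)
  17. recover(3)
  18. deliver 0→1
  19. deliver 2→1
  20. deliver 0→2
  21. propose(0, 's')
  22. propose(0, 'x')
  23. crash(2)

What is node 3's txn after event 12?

[1] propose(0,'y') → N0(coor t1 [-])
[2] deliver 0→2 → N2(part t1 [-])
[3] deliver 2→0 → ∅
[4] deliver 0→3 → N3(part t1 [-])
[5] deliver 3→0 → ∅
[6] deliver 0→1 → N1(part t1 [-])
[7] deliver 1→0 → N0(coor t1 [y])
[8] deliver 0→2 → N2(part t1 [y])
[9] timeout(0) → N0(coor t2 [y])
[10] deliver 0→3 → N3(part t1 [y])
[11] deliver 3→0 → ∅
[12] deliver 0→1 → N1(part t1 [y])

1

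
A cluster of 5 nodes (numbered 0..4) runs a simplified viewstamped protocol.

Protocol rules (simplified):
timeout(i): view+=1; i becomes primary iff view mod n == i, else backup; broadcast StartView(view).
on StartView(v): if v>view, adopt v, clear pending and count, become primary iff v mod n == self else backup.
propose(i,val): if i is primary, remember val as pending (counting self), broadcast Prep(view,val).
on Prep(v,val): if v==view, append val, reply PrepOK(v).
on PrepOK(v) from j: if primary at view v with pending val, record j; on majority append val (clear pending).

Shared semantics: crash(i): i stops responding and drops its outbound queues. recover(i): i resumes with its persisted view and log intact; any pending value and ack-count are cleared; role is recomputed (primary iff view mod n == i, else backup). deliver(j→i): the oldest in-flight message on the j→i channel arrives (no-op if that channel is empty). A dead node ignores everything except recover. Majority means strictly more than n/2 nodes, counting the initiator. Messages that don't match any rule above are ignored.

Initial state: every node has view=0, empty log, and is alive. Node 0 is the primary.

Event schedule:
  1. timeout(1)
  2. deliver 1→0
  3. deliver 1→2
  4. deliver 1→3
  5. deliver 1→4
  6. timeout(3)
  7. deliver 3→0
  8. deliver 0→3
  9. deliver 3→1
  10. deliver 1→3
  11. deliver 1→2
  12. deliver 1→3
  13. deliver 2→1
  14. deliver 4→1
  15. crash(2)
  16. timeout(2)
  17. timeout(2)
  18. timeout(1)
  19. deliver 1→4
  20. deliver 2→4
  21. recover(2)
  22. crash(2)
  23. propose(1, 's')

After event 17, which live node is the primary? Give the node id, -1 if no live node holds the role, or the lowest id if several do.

-1

step 1 timeout(1): 1={prim,v=1,log=-}
step 2 deliver 1→0: 0={back,v=1,log=-}
step 3 deliver 1→2: 2={back,v=1,log=-}
step 4 deliver 1→3: 3={back,v=1,log=-}
step 5 deliver 1→4: 4={back,v=1,log=-}
step 6 timeout(3): 3={back,v=2,log=-}
step 7 deliver 3→0: 0={back,v=2,log=-}
step 8 deliver 0→3: —
step 9 deliver 3→1: 1={back,v=2,log=-}
step 10 deliver 1→3: —
step 11 deliver 1→2: —
step 12 deliver 1→3: —
step 13 deliver 2→1: —
step 14 deliver 4→1: —
step 15 crash(2): 2={✗back,v=1,log=-}
step 16 timeout(2): —
step 17 timeout(2): —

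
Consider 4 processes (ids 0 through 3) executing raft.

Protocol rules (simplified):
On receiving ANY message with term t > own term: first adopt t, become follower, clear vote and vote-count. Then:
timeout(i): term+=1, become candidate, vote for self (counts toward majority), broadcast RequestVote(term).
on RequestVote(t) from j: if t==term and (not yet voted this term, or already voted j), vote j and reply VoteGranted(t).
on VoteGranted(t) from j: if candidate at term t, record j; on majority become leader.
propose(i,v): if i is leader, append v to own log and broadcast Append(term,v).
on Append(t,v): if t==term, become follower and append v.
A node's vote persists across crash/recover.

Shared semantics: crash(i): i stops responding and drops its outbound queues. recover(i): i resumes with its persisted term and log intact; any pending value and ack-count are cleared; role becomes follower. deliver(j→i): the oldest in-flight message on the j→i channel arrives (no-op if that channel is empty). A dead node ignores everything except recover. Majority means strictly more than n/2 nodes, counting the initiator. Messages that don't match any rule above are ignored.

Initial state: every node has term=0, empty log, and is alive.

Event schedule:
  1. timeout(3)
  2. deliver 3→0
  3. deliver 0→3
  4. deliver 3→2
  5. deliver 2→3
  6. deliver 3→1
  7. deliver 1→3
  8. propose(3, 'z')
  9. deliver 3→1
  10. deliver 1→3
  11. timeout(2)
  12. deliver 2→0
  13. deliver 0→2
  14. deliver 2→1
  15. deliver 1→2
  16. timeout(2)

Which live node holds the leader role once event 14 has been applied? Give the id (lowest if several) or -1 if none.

1. timeout(3):  <3:cand t1 ->
2. deliver 3→0:  <0:foll t1 ->
3. deliver 0→3:  nop
4. deliver 3→2:  <2:foll t1 ->
5. deliver 2→3:  <3:lead t1 ->
6. deliver 3→1:  <1:foll t1 ->
7. deliver 1→3:  nop
8. propose(3,'z'):  <3:lead t1 z>
9. deliver 3→1:  <1:foll t1 z>
10. deliver 1→3:  nop
11. timeout(2):  <2:cand t2 ->
12. deliver 2→0:  <0:foll t2 ->
13. deliver 0→2:  nop
14. deliver 2→1:  <1:foll t2 z>

3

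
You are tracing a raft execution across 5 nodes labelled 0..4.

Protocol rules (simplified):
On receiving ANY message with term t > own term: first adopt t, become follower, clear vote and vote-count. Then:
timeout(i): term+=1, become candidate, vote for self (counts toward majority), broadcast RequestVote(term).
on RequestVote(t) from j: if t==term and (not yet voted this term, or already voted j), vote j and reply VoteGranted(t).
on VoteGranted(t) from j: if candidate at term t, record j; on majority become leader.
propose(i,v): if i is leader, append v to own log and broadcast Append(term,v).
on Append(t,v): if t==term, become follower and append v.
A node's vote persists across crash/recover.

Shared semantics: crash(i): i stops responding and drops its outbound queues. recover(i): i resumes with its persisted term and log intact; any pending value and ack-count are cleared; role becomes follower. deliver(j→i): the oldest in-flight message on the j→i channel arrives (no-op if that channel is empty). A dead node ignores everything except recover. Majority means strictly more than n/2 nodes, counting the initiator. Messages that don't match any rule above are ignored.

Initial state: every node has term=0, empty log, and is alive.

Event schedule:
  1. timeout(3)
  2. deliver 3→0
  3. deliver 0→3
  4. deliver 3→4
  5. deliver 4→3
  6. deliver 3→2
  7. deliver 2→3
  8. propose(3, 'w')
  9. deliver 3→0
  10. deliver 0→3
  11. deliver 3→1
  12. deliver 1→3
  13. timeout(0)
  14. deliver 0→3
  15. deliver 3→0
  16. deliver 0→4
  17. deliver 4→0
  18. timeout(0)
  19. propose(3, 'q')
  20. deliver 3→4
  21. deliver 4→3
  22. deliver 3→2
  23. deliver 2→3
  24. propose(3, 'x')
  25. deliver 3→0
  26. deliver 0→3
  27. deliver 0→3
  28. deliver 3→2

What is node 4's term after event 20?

step 1 timeout(3): 3={cand,t=1,log=-}
step 2 deliver 3→0: 0={foll,t=1,log=-}
step 3 deliver 0→3: —
step 4 deliver 3→4: 4={foll,t=1,log=-}
step 5 deliver 4→3: 3={lead,t=1,log=-}
step 6 deliver 3→2: 2={foll,t=1,log=-}
step 7 deliver 2→3: —
step 8 propose(3,'w'): 3={lead,t=1,log=w}
step 9 deliver 3→0: 0={foll,t=1,log=w}
step 10 deliver 0→3: —
step 11 deliver 3→1: 1={foll,t=1,log=-}
step 12 deliver 1→3: —
step 13 timeout(0): 0={cand,t=2,log=w}
step 14 deliver 0→3: 3={foll,t=2,log=w}
step 15 deliver 3→0: —
step 16 deliver 0→4: 4={foll,t=2,log=-}
step 17 deliver 4→0: 0={lead,t=2,log=w}
step 18 timeout(0): 0={cand,t=3,log=w}
step 19 propose(3,'q'): —
step 20 deliver 3→4: —

2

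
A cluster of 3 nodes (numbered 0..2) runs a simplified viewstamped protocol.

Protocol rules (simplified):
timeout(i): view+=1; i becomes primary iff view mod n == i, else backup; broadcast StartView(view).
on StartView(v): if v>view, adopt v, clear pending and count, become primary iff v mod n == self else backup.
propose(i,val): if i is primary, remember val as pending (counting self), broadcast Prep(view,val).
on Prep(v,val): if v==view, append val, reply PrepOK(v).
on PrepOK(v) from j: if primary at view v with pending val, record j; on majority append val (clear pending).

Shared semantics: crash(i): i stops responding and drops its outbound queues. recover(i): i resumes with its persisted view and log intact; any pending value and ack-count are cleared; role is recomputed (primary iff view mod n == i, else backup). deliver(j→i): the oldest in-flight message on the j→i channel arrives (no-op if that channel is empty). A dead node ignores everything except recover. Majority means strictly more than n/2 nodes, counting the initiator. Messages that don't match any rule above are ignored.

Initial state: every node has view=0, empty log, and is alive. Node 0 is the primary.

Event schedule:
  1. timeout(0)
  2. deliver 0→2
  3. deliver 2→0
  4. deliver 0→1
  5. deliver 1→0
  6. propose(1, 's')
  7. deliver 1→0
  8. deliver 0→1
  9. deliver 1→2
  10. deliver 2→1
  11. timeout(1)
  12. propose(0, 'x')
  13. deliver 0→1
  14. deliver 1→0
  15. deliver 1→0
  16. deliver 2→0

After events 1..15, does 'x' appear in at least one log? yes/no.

1. timeout(0):  <0:back v1 ->
2. deliver 0→2:  <2:back v1 ->
3. deliver 2→0:  nop
4. deliver 0→1:  <1:prim v1 ->
5. deliver 1→0:  nop
6. propose(1,'s'):  nop
7. deliver 1→0:  <0:back v1 s>
8. deliver 0→1:  <1:prim v1 s>
9. deliver 1→2:  <2:back v1 s>
10. deliver 2→1:  nop
11. timeout(1):  <1:back v2 s>
12. propose(0,'x'):  nop
13. deliver 0→1:  nop
14. deliver 1→0:  <0:back v2 s>
15. deliver 1→0:  nop

no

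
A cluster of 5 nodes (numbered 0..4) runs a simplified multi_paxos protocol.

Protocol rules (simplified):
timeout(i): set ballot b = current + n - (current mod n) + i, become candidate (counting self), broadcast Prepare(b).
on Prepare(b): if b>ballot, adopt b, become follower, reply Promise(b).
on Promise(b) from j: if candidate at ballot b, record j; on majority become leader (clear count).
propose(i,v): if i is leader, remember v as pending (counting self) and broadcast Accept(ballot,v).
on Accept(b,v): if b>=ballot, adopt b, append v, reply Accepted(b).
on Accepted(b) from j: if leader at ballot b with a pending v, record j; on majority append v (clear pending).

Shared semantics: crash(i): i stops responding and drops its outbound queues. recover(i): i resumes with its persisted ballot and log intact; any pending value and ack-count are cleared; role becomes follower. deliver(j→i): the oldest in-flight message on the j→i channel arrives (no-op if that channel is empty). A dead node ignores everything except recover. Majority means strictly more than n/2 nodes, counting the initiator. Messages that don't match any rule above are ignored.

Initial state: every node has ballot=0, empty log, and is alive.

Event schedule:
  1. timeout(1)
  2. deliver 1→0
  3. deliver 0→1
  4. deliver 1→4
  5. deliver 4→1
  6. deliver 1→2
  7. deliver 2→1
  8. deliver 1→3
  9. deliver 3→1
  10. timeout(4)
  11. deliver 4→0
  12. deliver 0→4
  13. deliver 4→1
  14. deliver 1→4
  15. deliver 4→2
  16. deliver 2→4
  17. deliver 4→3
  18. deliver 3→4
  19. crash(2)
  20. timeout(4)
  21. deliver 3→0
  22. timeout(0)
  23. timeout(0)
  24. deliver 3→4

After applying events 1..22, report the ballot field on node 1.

14

1. timeout(1):  <1:cand b6 ->
2. deliver 1→0:  <0:foll b6 ->
3. deliver 0→1:  nop
4. deliver 1→4:  <4:foll b6 ->
5. deliver 4→1:  <1:lead b6 ->
6. deliver 1→2:  <2:foll b6 ->
7. deliver 2→1:  nop
8. deliver 1→3:  <3:foll b6 ->
9. deliver 3→1:  nop
10. timeout(4):  <4:cand b14 ->
11. deliver 4→0:  <0:foll b14 ->
12. deliver 0→4:  nop
13. deliver 4→1:  <1:foll b14 ->
14. deliver 1→4:  <4:lead b14 ->
15. deliver 4→2:  <2:foll b14 ->
16. deliver 2→4:  nop
17. deliver 4→3:  <3:foll b14 ->
18. deliver 3→4:  nop
19. crash(2):  <2:✗foll b14 ->
20. timeout(4):  <4:cand b19 ->
21. deliver 3→0:  nop
22. timeout(0):  <0:cand b15 ->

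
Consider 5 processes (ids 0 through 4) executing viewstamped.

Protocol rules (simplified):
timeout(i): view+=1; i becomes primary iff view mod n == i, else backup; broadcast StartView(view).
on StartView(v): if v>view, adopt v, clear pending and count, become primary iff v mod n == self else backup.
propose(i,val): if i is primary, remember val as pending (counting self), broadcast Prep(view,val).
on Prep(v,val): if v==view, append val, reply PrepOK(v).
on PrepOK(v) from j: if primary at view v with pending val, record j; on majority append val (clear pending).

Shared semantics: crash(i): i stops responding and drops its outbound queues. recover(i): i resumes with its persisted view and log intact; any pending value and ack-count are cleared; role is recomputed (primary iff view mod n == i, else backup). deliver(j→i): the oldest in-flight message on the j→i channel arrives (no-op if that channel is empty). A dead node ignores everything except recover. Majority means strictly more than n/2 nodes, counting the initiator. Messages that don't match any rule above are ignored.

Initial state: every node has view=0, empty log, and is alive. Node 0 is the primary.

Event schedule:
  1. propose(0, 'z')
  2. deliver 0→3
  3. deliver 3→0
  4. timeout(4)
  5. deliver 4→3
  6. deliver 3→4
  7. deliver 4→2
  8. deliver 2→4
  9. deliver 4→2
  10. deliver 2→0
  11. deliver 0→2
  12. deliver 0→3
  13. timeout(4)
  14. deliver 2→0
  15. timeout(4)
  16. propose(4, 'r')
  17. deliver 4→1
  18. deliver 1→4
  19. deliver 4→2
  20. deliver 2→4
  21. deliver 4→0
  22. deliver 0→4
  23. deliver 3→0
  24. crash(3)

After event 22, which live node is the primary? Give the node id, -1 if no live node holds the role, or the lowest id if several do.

step 1 propose(0,'z'): —
step 2 deliver 0→3: 3={back,v=0,log=z}
step 3 deliver 3→0: —
step 4 timeout(4): 4={back,v=1,log=-}
step 5 deliver 4→3: 3={back,v=1,log=z}
step 6 deliver 3→4: —
step 7 deliver 4→2: 2={back,v=1,log=-}
step 8 deliver 2→4: —
step 9 deliver 4→2: —
step 10 deliver 2→0: —
step 11 deliver 0→2: —
step 12 deliver 0→3: —
step 13 timeout(4): 4={back,v=2,log=-}
step 14 deliver 2→0: —
step 15 timeout(4): 4={back,v=3,log=-}
step 16 propose(4,'r'): —
step 17 deliver 4→1: 1={prim,v=1,log=-}
step 18 deliver 1→4: —
step 19 deliver 4→2: 2={prim,v=2,log=-}
step 20 deliver 2→4: —
step 21 deliver 4→0: 0={back,v=1,log=-}
step 22 deliver 0→4: —

1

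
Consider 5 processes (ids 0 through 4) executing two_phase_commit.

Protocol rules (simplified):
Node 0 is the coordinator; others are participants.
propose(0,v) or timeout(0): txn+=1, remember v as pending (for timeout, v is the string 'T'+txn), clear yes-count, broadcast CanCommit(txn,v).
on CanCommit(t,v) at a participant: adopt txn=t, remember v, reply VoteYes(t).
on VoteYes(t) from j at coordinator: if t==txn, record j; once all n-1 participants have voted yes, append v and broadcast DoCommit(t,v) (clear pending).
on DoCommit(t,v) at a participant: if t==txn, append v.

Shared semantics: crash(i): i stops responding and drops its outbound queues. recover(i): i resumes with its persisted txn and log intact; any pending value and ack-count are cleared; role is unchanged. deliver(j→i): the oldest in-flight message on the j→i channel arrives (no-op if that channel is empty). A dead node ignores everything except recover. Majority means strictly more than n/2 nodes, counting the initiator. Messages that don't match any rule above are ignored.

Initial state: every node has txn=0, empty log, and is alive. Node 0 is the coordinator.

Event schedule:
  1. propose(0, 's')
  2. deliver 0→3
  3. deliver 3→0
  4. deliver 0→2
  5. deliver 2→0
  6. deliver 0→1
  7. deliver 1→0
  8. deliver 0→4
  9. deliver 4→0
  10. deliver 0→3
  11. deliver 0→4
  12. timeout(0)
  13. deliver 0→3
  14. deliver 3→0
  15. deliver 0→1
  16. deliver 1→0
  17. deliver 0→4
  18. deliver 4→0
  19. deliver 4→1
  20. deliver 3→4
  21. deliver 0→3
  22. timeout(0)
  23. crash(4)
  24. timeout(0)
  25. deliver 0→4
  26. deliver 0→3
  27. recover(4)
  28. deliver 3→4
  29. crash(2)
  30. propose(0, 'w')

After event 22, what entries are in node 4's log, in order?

s

step 1 propose(0,'s'): 0={coor,t=1,log=-}
step 2 deliver 0→3: 3={part,t=1,log=-}
step 3 deliver 3→0: —
step 4 deliver 0→2: 2={part,t=1,log=-}
step 5 deliver 2→0: —
step 6 deliver 0→1: 1={part,t=1,log=-}
step 7 deliver 1→0: —
step 8 deliver 0→4: 4={part,t=1,log=-}
step 9 deliver 4→0: 0={coor,t=1,log=s}
step 10 deliver 0→3: 3={part,t=1,log=s}
step 11 deliver 0→4: 4={part,t=1,log=s}
step 12 timeout(0): 0={coor,t=2,log=s}
step 13 deliver 0→3: 3={part,t=2,log=s}
step 14 deliver 3→0: —
step 15 deliver 0→1: 1={part,t=1,log=s}
step 16 deliver 1→0: —
step 17 deliver 0→4: 4={part,t=2,log=s}
step 18 deliver 4→0: —
step 19 deliver 4→1: —
step 20 deliver 3→4: —
step 21 deliver 0→3: —
step 22 timeout(0): 0={coor,t=3,log=s}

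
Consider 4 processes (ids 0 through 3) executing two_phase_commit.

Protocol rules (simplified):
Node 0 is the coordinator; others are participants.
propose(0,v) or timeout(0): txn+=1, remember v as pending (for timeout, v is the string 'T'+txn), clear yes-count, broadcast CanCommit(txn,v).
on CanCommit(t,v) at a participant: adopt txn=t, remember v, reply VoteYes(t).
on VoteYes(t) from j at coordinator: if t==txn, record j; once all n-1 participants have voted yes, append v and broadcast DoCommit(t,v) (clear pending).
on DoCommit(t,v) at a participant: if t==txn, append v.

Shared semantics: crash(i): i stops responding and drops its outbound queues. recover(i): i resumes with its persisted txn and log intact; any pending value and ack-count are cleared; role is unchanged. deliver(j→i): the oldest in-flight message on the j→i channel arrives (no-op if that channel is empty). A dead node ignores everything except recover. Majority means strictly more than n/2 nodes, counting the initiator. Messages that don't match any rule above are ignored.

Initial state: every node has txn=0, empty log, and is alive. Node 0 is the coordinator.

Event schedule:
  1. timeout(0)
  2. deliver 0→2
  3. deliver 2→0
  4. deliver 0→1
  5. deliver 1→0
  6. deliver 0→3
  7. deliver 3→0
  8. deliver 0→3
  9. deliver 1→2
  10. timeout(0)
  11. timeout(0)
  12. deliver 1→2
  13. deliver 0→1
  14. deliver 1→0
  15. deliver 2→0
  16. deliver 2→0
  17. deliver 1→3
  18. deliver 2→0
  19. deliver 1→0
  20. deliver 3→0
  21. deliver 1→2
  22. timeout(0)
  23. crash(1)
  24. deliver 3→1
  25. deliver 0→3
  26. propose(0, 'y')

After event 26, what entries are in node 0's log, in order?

e1 timeout(0): 0[coor,t=1,-]
e2 deliver 0→2: 2[part,t=1,-]
e3 deliver 2→0: ·
e4 deliver 0→1: 1[part,t=1,-]
e5 deliver 1→0: ·
e6 deliver 0→3: 3[part,t=1,-]
e7 deliver 3→0: 0[coor,t=1,T1]
e8 deliver 0→3: 3[part,t=1,T1]
e9 deliver 1→2: ·
e10 timeout(0): 0[coor,t=2,T1]
e11 timeout(0): 0[coor,t=3,T1]
e12 deliver 1→2: ·
e13 deliver 0→1: 1[part,t=1,T1]
e14 deliver 1→0: ·
e15 deliver 2→0: ·
e16 deliver 2→0: ·
e17 deliver 1→3: ·
e18 deliver 2→0: ·
e19 deliver 1→0: ·
e20 deliver 3→0: ·
e21 deliver 1→2: ·
e22 timeout(0): 0[coor,t=4,T1]
e23 crash(1): 1[✗part,t=1,T1]
e24 deliver 3→1: ·
e25 deliver 0→3: 3[part,t=2,T1]
e26 propose(0,'y'): 0[coor,t=5,T1]

T1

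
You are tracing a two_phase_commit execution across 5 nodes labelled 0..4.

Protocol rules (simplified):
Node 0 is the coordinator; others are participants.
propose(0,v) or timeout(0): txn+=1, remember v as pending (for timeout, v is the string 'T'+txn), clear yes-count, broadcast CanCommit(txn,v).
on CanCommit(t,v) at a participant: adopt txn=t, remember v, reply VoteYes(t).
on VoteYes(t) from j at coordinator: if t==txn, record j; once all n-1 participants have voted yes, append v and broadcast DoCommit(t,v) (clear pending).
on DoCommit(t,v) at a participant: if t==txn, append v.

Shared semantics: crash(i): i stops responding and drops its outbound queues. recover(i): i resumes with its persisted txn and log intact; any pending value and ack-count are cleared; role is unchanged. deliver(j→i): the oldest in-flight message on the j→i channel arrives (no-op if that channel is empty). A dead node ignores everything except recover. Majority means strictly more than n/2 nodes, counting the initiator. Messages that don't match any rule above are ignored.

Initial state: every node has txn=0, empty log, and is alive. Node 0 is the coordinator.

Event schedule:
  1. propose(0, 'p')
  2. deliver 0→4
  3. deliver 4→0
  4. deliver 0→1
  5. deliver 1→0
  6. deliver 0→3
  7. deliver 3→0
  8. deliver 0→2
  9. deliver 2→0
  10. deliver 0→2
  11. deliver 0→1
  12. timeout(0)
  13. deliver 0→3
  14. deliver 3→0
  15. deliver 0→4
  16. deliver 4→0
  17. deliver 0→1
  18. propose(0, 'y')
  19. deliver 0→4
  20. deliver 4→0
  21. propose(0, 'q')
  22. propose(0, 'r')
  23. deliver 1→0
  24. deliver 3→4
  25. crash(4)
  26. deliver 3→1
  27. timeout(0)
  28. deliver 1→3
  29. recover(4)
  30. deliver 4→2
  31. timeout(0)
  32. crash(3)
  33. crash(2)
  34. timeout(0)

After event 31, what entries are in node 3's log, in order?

p

step 1 propose(0,'p'): 0={coor,t=1,log=-}
step 2 deliver 0→4: 4={part,t=1,log=-}
step 3 deliver 4→0: —
step 4 deliver 0→1: 1={part,t=1,log=-}
step 5 deliver 1→0: —
step 6 deliver 0→3: 3={part,t=1,log=-}
step 7 deliver 3→0: —
step 8 deliver 0→2: 2={part,t=1,log=-}
step 9 deliver 2→0: 0={coor,t=1,log=p}
step 10 deliver 0→2: 2={part,t=1,log=p}
step 11 deliver 0→1: 1={part,t=1,log=p}
step 12 timeout(0): 0={coor,t=2,log=p}
step 13 deliver 0→3: 3={part,t=1,log=p}
step 14 deliver 3→0: —
step 15 deliver 0→4: 4={part,t=1,log=p}
step 16 deliver 4→0: —
step 17 deliver 0→1: 1={part,t=2,log=p}
step 18 propose(0,'y'): 0={coor,t=3,log=p}
step 19 deliver 0→4: 4={part,t=2,log=p}
step 20 deliver 4→0: —
step 21 propose(0,'q'): 0={coor,t=4,log=p}
step 22 propose(0,'r'): 0={coor,t=5,log=p}
step 23 deliver 1→0: —
step 24 deliver 3→4: —
step 25 crash(4): 4={✗part,t=2,log=p}
step 26 deliver 3→1: —
step 27 timeout(0): 0={coor,t=6,log=p}
step 28 deliver 1→3: —
step 29 recover(4): 4={part,t=2,log=p}
step 30 deliver 4→2: —
step 31 timeout(0): 0={coor,t=7,log=p}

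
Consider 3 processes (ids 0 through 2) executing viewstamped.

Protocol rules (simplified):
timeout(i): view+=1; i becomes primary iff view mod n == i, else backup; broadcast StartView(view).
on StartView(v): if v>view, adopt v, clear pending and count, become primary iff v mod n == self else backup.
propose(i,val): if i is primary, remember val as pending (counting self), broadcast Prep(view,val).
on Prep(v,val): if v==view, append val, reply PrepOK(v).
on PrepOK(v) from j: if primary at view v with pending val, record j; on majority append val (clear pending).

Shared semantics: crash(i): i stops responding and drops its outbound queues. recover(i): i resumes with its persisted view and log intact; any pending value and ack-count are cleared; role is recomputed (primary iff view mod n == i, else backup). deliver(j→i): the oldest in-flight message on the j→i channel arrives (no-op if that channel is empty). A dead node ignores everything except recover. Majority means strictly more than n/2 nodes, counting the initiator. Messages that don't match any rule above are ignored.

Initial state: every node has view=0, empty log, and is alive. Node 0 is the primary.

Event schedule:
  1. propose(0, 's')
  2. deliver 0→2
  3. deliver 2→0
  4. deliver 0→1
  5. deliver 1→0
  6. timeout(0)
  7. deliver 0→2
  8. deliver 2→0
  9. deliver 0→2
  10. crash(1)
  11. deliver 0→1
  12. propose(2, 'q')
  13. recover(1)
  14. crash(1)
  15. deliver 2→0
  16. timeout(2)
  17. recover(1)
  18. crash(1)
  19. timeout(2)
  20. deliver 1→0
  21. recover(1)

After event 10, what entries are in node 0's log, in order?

s

e1 propose(0,'s'): ·
e2 deliver 0→2: 2[back,v=0,s]
e3 deliver 2→0: 0[prim,v=0,s]
e4 deliver 0→1: 1[back,v=0,s]
e5 deliver 1→0: ·
e6 timeout(0): 0[back,v=1,s]
e7 deliver 0→2: 2[back,v=1,s]
e8 deliver 2→0: ·
e9 deliver 0→2: ·
e10 crash(1): 1[✗back,v=0,s]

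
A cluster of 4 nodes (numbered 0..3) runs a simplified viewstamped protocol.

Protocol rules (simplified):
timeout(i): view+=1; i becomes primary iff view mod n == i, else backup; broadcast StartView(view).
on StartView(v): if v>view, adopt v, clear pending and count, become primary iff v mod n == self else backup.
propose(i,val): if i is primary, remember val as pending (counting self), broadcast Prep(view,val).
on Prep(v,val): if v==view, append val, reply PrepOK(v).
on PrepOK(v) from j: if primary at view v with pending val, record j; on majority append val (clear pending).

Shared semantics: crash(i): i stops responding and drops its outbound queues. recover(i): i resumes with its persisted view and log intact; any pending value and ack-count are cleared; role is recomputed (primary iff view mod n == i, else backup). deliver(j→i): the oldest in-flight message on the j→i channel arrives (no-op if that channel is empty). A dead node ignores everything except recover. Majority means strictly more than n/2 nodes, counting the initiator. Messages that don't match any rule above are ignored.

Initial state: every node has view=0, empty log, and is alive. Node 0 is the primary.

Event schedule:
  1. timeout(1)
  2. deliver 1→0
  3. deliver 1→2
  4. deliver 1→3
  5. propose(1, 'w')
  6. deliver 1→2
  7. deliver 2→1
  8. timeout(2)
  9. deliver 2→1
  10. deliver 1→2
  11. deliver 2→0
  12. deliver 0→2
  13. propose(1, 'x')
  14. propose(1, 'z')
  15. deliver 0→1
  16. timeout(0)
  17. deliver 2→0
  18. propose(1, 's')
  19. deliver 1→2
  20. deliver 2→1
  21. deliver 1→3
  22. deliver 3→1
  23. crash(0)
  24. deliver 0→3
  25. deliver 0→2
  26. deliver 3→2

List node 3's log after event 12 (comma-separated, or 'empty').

1. timeout(1):  <1:prim v1 ->
2. deliver 1→0:  <0:back v1 ->
3. deliver 1→2:  <2:back v1 ->
4. deliver 1→3:  <3:back v1 ->
5. propose(1,'w'):  nop
6. deliver 1→2:  <2:back v1 w>
7. deliver 2→1:  nop
8. timeout(2):  <2:prim v2 w>
9. deliver 2→1:  <1:back v2 ->
10. deliver 1→2:  nop
11. deliver 2→0:  <0:back v2 ->
12. deliver 0→2:  nop

empty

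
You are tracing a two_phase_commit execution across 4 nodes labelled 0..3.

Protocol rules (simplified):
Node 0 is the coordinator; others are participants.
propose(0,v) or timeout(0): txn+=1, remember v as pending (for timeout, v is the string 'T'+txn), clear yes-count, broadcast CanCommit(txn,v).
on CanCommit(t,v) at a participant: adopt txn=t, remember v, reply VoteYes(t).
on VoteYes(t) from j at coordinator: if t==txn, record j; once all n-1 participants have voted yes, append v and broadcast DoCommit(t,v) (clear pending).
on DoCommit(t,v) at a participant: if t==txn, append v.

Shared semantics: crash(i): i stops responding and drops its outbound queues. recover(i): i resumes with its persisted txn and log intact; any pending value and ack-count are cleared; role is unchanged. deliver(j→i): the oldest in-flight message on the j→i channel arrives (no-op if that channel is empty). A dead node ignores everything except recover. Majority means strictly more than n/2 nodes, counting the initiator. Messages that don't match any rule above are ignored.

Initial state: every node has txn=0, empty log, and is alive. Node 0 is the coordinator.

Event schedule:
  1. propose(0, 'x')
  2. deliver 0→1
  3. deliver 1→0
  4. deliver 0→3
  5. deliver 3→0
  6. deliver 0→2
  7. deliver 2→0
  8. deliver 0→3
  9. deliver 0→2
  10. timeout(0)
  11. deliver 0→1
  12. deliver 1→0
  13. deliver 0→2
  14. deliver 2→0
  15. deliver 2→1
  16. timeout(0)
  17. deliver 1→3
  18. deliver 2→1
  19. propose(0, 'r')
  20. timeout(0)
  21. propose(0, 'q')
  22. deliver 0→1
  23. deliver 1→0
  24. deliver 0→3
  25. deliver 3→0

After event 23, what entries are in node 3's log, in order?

x

e1 propose(0,'x'): 0[coor,t=1,-]
e2 deliver 0→1: 1[part,t=1,-]
e3 deliver 1→0: ·
e4 deliver 0→3: 3[part,t=1,-]
e5 deliver 3→0: ·
e6 deliver 0→2: 2[part,t=1,-]
e7 deliver 2→0: 0[coor,t=1,x]
e8 deliver 0→3: 3[part,t=1,x]
e9 deliver 0→2: 2[part,t=1,x]
e10 timeout(0): 0[coor,t=2,x]
e11 deliver 0→1: 1[part,t=1,x]
e12 deliver 1→0: ·
e13 deliver 0→2: 2[part,t=2,x]
e14 deliver 2→0: ·
e15 deliver 2→1: ·
e16 timeout(0): 0[coor,t=3,x]
e17 deliver 1→3: ·
e18 deliver 2→1: ·
e19 propose(0,'r'): 0[coor,t=4,x]
e20 timeout(0): 0[coor,t=5,x]
e21 propose(0,'q'): 0[coor,t=6,x]
e22 deliver 0→1: 1[part,t=2,x]
e23 deliver 1→0: ·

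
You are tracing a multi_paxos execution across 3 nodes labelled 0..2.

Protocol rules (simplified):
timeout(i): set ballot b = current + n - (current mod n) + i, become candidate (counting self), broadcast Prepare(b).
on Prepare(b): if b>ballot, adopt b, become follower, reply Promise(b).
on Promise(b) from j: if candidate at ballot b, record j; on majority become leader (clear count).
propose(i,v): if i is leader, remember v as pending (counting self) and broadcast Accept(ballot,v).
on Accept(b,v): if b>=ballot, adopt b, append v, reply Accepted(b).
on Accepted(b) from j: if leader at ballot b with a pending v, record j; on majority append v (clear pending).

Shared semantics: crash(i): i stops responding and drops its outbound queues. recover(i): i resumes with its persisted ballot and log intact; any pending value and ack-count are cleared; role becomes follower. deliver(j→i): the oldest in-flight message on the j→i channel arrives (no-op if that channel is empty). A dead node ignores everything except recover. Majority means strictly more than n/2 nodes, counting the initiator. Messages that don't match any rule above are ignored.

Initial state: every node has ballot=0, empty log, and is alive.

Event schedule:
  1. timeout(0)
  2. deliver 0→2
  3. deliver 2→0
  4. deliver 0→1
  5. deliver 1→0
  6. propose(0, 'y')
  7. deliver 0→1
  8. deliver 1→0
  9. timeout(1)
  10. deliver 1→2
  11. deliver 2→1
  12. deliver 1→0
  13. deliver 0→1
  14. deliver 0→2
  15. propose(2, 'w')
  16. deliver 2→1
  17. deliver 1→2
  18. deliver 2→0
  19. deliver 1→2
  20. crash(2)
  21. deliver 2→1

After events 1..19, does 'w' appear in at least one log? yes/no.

after 1 — timeout(0): n0:cand/b3/[-]
after 2 — deliver 0→2: n2:foll/b3/[-]
after 3 — deliver 2→0: n0:lead/b3/[-]
after 4 — deliver 0→1: n1:foll/b3/[-]
after 5 — deliver 1→0: ·
after 6 — propose(0,'y'): ·
after 7 — deliver 0→1: n1:foll/b3/[y]
after 8 — deliver 1→0: n0:lead/b3/[y]
after 9 — timeout(1): n1:cand/b7/[y]
after 10 — deliver 1→2: n2:foll/b7/[-]
after 11 — deliver 2→1: n1:lead/b7/[y]
after 12 — deliver 1→0: n0:foll/b7/[y]
after 13 — deliver 0→1: ·
after 14 — deliver 0→2: ·
after 15 — propose(2,'w'): ·
after 16 — deliver 2→1: ·
after 17 — deliver 1→2: ·
after 18 — deliver 2→0: ·
after 19 — deliver 1→2: ·

no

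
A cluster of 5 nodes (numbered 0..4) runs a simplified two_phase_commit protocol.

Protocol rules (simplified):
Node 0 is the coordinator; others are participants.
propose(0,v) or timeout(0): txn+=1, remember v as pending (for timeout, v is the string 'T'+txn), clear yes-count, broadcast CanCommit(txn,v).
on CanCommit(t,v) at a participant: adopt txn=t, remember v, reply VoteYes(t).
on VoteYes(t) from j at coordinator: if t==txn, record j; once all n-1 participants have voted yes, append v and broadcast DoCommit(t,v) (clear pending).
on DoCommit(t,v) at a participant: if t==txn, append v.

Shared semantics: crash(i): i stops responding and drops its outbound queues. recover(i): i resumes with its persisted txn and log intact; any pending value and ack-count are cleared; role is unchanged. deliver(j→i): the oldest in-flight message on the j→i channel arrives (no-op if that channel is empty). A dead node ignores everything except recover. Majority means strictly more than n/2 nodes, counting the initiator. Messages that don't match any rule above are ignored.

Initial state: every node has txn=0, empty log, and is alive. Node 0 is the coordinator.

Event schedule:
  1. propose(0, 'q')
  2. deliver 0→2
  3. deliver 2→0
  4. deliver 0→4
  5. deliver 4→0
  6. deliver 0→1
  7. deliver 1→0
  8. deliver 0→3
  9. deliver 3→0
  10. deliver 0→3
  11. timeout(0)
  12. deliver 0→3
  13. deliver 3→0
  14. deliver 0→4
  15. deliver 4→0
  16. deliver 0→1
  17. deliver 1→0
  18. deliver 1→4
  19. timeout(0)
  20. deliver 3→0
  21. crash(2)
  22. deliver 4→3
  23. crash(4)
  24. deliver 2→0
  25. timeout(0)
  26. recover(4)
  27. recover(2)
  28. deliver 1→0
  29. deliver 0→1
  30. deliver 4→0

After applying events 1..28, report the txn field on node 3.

2

[1] propose(0,'q') → N0(coor t1 [-])
[2] deliver 0→2 → N2(part t1 [-])
[3] deliver 2→0 → ∅
[4] deliver 0→4 → N4(part t1 [-])
[5] deliver 4→0 → ∅
[6] deliver 0→1 → N1(part t1 [-])
[7] deliver 1→0 → ∅
[8] deliver 0→3 → N3(part t1 [-])
[9] deliver 3→0 → N0(coor t1 [q])
[10] deliver 0→3 → N3(part t1 [q])
[11] timeout(0) → N0(coor t2 [q])
[12] deliver 0→3 → N3(part t2 [q])
[13] deliver 3→0 → ∅
[14] deliver 0→4 → N4(part t1 [q])
[15] deliver 4→0 → ∅
[16] deliver 0→1 → N1(part t1 [q])
[17] deliver 1→0 → ∅
[18] deliver 1→4 → ∅
[19] timeout(0) → N0(coor t3 [q])
[20] deliver 3→0 → ∅
[21] crash(2) → N2(✗part t1 [-])
[22] deliver 4→3 → ∅
[23] crash(4) → N4(✗part t1 [q])
[24] deliver 2→0 → ∅
[25] timeout(0) → N0(coor t4 [q])
[26] recover(4) → N4(part t1 [q])
[27] recover(2) → N2(part t1 [-])
[28] deliver 1→0 → ∅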